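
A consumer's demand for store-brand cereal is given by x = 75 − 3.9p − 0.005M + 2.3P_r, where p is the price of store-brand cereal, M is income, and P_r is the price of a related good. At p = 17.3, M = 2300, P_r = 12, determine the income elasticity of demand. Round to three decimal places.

-0.487

First evaluate x: 75 − 3.9(17.3) − 0.005(2300) + 2.3(12) = 75 − 67.47 − 11.5 + 27.6 = 23.63.
∂x/∂M = −0.005, so E_I = -0.005·(2300/23.63) ≈ -0.487.
E_I < 0: inferior good.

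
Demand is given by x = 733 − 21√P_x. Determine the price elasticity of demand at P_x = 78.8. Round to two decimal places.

-0.17

At P_x = 78.8, x = 546.5843.
dx/dP_x = −21/(2√P_x) = −21/(2·8.8769).
Point elasticity E = (dx/dP_x)·(P_x/x) = -1.1828 × 78.8/546.5843 ≈ -0.17.
|E| < 1, so demand is inelastic at this price.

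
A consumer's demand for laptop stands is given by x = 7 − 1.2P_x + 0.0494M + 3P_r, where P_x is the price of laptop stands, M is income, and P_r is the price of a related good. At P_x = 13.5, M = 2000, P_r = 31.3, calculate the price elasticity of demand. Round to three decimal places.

-0.088

Substituting, x = 7 − 1.2(13.5) + 0.0494(2000) + 3(31.3) = 7 − 16.2 + 98.8 + 93.9 = 183.5.
∂x/∂P_x = −1.2, so E_p = (−1.2)·(13.5/183.5) ≈ -0.088.
|E_p| < 1: demand is inelastic.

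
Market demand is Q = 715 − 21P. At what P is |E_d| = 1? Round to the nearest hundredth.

For linear demand Q = a − bP, E = −bP/(a − bP). |E| = 1 ⇒ bP = a − bP ⇒ P = a/(2b).
P = 715/(2·21) ≈ 17.02.

17.02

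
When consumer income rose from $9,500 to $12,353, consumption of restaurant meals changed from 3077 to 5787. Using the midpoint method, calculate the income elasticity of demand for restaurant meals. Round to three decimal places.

2.342

%ΔQ = (5787 − 3077)/[(3077+5787)/2] = 2710/4432 ≈ 0.6115.
%ΔI = (12,353 − 9,500)/[(9,500+12,353)/2] = 2853/10926.5 ≈ 0.2611.
E_I = %ΔQ/%ΔI ≈ 2.342.
E_I > 1: normal good (luxury).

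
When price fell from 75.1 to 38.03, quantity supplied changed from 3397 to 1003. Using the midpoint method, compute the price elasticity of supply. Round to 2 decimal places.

1.66

%Δq = (1003 − 3397)/[(3397 + 1003)/2] = -2394/2200 ≈ -1.0882.
%ΔP = (38.03 − 75.1)/[(75.1 + 38.03)/2] = -37.07/56.565 ≈ -0.6554.
Arc elasticity E = %Δq/%ΔP ≈ -1.0882/-0.6554 ≈ 1.66.
|E| > 1: supply is elastic over this range.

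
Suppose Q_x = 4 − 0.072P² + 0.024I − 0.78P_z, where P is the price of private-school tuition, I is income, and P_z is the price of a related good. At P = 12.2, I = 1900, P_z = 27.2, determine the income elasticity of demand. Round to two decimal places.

Q_x = 4 − 0.072(12.2)² + 0.024(1900) − 0.78(27.2) = 4 − 10.7165 + 45.6 − 21.216 = 17.6675.
∂Q_x/∂I = +0.024, so E_I = 0.024·(1900/17.6675) ≈ 2.58.
E_I > 1: normal good (luxury).

2.58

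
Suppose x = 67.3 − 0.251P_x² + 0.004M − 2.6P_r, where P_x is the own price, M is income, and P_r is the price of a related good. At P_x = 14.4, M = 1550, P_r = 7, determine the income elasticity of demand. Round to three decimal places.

x = 67.3 − 0.251(14.4)² + 0.004(1550) − 2.6(7) = 67.3 − 52.0474 + 6.2 − 18.2 = 3.2526.
∂x/∂M = +0.004, so E_I = 0.004·(1550/3.2526) ≈ 1.906.
E_I > 1: normal good (luxury).

1.906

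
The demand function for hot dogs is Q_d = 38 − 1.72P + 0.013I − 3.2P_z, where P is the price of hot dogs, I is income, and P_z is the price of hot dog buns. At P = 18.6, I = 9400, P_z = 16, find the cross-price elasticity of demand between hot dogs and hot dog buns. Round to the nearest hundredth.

First evaluate Q_d: 38 − 1.72(18.6) + 0.013(9400) − 3.2(16) = 38 − 31.992 + 122.2 − 51.2 = 77.008.
∂Q_d/∂P_z = −3.2, so E_xy = -3.2·(16/77.008) ≈ -0.66.
E_xy < 0: the goods are complements.

-0.66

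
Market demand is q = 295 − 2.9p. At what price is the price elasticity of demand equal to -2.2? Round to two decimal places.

69.94

Set −bp/(a − bp) = −2.2 ⇒ bp = 2.2(a − bp) ⇒ bp(1+2.2) = 2.2·a.
p = 2.2·295/(2.9·3.2) ≈ 69.94.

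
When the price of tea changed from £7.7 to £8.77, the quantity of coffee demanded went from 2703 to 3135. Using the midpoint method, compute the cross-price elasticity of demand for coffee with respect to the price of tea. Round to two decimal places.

1.14

%ΔQ_x = (3135 − 2703)/[(2703+3135)/2] = 432/2919 ≈ 0.1480.
%ΔP_y = (8.77 − 7.7)/[(7.7+8.77)/2] ≈ 0.1299.
E_xy = 0.1480/0.1299 ≈ 1.14.
E_xy > 0, so coffee and tea are substitutes.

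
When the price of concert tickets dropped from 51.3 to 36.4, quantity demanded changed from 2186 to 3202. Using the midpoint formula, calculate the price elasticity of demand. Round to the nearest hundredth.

-1.11

%Δq = (3202 − 2186)/[(2186 + 3202)/2] = 1016/2694 ≈ 0.3771.
%ΔP = (36.4 − 51.3)/[(51.3 + 36.4)/2] = -14.9/43.85 ≈ -0.3398.
Arc elasticity E = %Δq/%ΔP ≈ 0.3771/-0.3398 ≈ -1.11.
|E| > 1: demand is elastic over this range.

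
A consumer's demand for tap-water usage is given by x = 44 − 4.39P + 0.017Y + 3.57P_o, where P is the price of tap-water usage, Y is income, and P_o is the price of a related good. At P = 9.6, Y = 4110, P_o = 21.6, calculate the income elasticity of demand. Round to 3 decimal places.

Evaluating quantity at (P, Y, P_o) gives x = 44 − 4.39(9.6) + 0.017(4110) + 3.57(21.6) = 44 − 42.144 + 69.87 + 77.112 = 148.838.
∂x/∂Y = +0.017, so E_I = 0.017·(4110/148.838) ≈ 0.469.
E_I ∈ (0,1): normal good (necessity).

0.469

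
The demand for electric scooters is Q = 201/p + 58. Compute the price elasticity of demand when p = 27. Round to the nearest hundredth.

-0.11

At p = 27, Q = 65.4444.
dQ/dp = −201/p² = −0.2757.
Point elasticity E = (dQ/dp)·(p/Q) = -0.2757 × 27/65.4444 ≈ -0.11.
|E| < 1, so demand is inelastic at this price.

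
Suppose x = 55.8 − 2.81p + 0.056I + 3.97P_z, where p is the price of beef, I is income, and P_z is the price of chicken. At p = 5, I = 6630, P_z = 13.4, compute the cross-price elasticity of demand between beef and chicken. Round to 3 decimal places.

First evaluate x: 55.8 − 2.81(5) + 0.056(6630) + 3.97(13.4) = 55.8 − 14.05 + 371.28 + 53.198 = 466.228.
∂x/∂P_z = +3.97, so E_xy = 3.97·(13.4/466.228) ≈ 0.114.
E_xy > 0: the goods are substitutes.

0.114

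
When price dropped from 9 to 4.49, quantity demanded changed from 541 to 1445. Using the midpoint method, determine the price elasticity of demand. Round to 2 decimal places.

%Δq = (1445 − 541)/[(541 + 1445)/2] = 904/993 ≈ 0.9104.
%Δp = (4.49 − 9)/[(9 + 4.49)/2] = -4.51/6.745 ≈ -0.6686.
Arc elasticity E = %Δq/%Δp ≈ 0.9104/-0.6686 ≈ -1.36.
|E| > 1: demand is elastic over this range.

-1.36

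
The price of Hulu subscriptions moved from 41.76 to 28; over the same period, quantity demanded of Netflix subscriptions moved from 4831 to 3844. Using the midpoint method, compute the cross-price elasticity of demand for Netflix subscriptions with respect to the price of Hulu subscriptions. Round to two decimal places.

%ΔQ_x = (3844 − 4831)/[(4831+3844)/2] = -987/4337.5 ≈ -0.2276.
%ΔP_y = (28 − 41.76)/[(41.76+28)/2] ≈ -0.3945.
E_xy = -0.2276/-0.3945 ≈ 0.58.
E_xy > 0, so Netflix subscriptions and Hulu subscriptions are substitutes.

0.58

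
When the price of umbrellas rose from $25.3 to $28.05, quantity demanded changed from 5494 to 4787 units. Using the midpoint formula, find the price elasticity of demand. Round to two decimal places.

%ΔQ = (4787 − 5494)/[(5494 + 4787)/2] = -707/5140.5 ≈ -0.1375.
%ΔP = (28.05 − 25.3)/[(25.3 + 28.05)/2] = 2.75/26.675 ≈ 0.1031.
Arc elasticity E = %ΔQ/%ΔP ≈ -0.1375/0.1031 ≈ -1.33.
|E| > 1: demand is elastic over this range.

-1.33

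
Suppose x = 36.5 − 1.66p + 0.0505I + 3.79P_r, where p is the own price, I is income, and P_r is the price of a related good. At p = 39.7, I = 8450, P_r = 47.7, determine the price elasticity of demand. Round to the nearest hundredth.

-0.11

At the given point, x = 36.5 − 1.66(39.7) + 0.0505(8450) + 3.79(47.7) = 36.5 − 65.902 + 426.725 + 180.783 = 578.106.
∂x/∂p = −1.66, so E_p = (−1.66)·(39.7/578.106) ≈ -0.11.
|E_p| < 1: demand is inelastic.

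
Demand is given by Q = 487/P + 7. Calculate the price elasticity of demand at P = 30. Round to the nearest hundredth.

At P = 30, Q = 23.2333.
dQ/dP = −487/P² = −0.5411.
Point elasticity E = (dQ/dP)·(P/Q) = -0.5411 × 30/23.2333 ≈ -0.70.
|E| < 1, so demand is inelastic at this price.

-0.70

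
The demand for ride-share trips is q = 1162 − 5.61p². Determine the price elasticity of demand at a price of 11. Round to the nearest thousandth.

At p = 11, q = 483.19.
dq/dp = −2·5.61·p = −123.42.
Point elasticity E = (dq/dp)·(p/q) = -123.42 × 11/483.19 ≈ -2.810.
|E| > 1, so demand is elastic at this price.

-2.810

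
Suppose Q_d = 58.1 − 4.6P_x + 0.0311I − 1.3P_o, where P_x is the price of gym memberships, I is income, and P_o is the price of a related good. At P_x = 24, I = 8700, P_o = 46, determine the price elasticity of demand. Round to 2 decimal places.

At the given point, Q_d = 58.1 − 4.6(24) + 0.0311(8700) − 1.3(46) = 58.1 − 110.4 + 270.57 − 59.8 = 158.47.
∂Q_d/∂P_x = −4.6, so E_p = (−4.6)·(24/158.47) ≈ -0.70.
|E_p| < 1: demand is inelastic.

-0.70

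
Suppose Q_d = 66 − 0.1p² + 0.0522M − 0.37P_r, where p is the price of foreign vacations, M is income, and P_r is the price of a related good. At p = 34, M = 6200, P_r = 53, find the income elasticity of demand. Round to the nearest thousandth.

Evaluating quantity at (p, M, P_r) gives Q_d = 66 − 0.1(34)² + 0.0522(6200) − 0.37(53) = 66 − 115.6 + 323.64 − 19.61 = 254.43.
∂Q_d/∂M = +0.0522, so E_I = 0.0522·(6200/254.43) ≈ 1.272.
E_I > 1: normal good (luxury).

1.272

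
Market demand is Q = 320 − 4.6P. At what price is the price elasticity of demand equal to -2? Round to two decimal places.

Set −bP/(a − bP) = −2 ⇒ bP = 2(a − bP) ⇒ bP(1+2) = 2·a.
P = 2·320/(4.6·3) ≈ 46.38.

46.38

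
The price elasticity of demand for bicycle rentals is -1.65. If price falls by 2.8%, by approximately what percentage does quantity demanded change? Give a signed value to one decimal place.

%ΔQ ≈ E × %ΔP = (-1.65) × (-2.8%) ≈ 4.6%.

4.6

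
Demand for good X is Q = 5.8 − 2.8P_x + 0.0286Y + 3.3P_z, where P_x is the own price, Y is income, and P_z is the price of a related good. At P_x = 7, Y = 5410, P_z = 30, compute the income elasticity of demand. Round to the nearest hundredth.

Substituting, Q = 5.8 − 2.8(7) + 0.0286(5410) + 3.3(30) = 5.8 − 19.6 + 154.726 + 99 = 239.926.
∂Q/∂Y = +0.0286, so E_I = 0.0286·(5410/239.926) ≈ 0.64.
E_I ∈ (0,1): normal good (necessity).

0.64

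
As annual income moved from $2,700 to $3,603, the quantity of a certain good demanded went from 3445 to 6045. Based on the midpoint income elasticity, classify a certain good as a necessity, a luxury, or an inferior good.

%ΔQ = (6045 − 3445)/[(3445+6045)/2] = 2600/4745 ≈ 0.5479.
%ΔI = (3,603 − 2,700)/[(2,700+3,603)/2] = 903/3151.5 ≈ 0.2865.
E_I = %ΔQ/%ΔI ≈ 1.912.
E_I > 1: normal good (luxury).

luxury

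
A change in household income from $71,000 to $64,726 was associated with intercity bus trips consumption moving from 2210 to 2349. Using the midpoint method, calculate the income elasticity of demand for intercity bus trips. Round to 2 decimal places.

-0.66

%ΔQ = (2349 − 2210)/[(2210+2349)/2] = 139/2279.5 ≈ 0.0610.
%ΔM = (64,726 − 71,000)/[(71,000+64,726)/2] = -6274/67863 ≈ -0.0925.
E_I = %ΔQ/%ΔM ≈ -0.66.
E_I < 0: inferior good.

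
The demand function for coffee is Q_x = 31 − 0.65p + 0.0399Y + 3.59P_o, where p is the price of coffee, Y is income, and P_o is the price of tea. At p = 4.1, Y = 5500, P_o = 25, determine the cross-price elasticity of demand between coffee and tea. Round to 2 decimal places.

Q_x = 31 − 0.65(4.1) + 0.0399(5500) + 3.59(25) = 31 − 2.665 + 219.45 + 89.75 = 337.535.
∂Q_x/∂P_o = +3.59, so E_xy = 3.59·(25/337.535) ≈ 0.27.
E_xy > 0: the goods are substitutes.

0.27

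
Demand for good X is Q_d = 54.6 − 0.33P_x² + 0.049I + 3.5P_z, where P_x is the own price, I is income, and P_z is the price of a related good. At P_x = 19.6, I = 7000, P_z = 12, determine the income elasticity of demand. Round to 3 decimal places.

Substituting, Q_d = 54.6 − 0.33(19.6)² + 0.049(7000) + 3.5(12) = 54.6 − 126.7728 + 343 + 42 = 312.8272.
∂Q_d/∂I = +0.049, so E_I = 0.049·(7000/312.8272) ≈ 1.096.
E_I > 1: normal good (luxury).

1.096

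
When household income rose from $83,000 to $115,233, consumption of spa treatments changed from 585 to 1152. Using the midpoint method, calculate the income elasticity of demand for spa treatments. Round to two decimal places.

2.01

%ΔQ = (1152 − 585)/[(585+1152)/2] = 567/868.5 ≈ 0.6528.
%ΔM = (115,233 − 83,000)/[(83,000+115,233)/2] = 32233/99116.5 ≈ 0.3252.
E_I = %ΔQ/%ΔM ≈ 2.01.
E_I > 1: normal good (luxury).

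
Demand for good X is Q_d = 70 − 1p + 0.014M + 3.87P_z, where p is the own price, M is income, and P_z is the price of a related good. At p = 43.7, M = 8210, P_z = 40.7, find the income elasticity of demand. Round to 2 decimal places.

At the given point, Q_d = 70 − 1(43.7) + 0.014(8210) + 3.87(40.7) = 70 − 43.7 + 114.94 + 157.509 = 298.749.
∂Q_d/∂M = +0.014, so E_I = 0.014·(8210/298.749) ≈ 0.38.
E_I ∈ (0,1): normal good (necessity).

0.38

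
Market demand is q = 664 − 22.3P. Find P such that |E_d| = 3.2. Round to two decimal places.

Set −bP/(a − bP) = −3.2 ⇒ bP = 3.2(a − bP) ⇒ bP(1+3.2) = 3.2·a.
P = 3.2·664/(22.3·4.2) ≈ 22.69.

22.69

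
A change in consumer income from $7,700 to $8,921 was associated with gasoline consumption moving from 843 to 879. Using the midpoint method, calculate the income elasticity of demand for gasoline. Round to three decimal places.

0.285

%ΔQ = (879 − 843)/[(843+879)/2] = 36/861 ≈ 0.0418.
%ΔY = (8,921 − 7,700)/[(7,700+8,921)/2] = 1221/8310.5 ≈ 0.1469.
E_I = %ΔQ/%ΔY ≈ 0.285.
E_I ∈ (0,1): normal good (necessity).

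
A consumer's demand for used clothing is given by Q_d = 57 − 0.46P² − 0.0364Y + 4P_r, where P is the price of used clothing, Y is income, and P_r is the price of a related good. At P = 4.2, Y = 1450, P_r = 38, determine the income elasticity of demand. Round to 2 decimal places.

-0.36

At the given point, Q_d = 57 − 0.46(4.2)² − 0.0364(1450) + 4(38) = 57 − 8.1144 − 52.78 + 152 = 148.1056.
∂Q_d/∂Y = −0.0364, so E_I = -0.0364·(1450/148.1056) ≈ -0.36.
E_I < 0: inferior good.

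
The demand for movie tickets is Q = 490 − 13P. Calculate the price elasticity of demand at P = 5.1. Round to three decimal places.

-0.156

At P = 5.1, Q = 423.7.
dQ/dP = −13.
Point elasticity E = (dQ/dP)·(P/Q) = -13 × 5.1/423.7 ≈ -0.156.
|E| < 1, so demand is inelastic at this price.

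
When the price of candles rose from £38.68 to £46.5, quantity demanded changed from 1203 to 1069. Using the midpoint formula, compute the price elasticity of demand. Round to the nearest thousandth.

%ΔQ = (1069 − 1203)/[(1203 + 1069)/2] = -134/1136 ≈ -0.1180.
%ΔP = (46.5 − 38.68)/[(38.68 + 46.5)/2] = 7.82/42.59 ≈ 0.1836.
Arc elasticity E = %ΔQ/%ΔP ≈ -0.1180/0.1836 ≈ -0.642.
|E| < 1: demand is inelastic over this range.

-0.642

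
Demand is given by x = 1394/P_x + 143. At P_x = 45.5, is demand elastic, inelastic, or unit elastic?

inelastic

At P_x = 45.5, x = 173.6374.
dx/dP_x = −1394/P_x² = −0.6733.
Point elasticity E = (dx/dP_x)·(P_x/x) = -0.6733 × 45.5/173.6374 ≈ -0.176.
|E| ≈ 0.176 < 1, so demand is inelastic.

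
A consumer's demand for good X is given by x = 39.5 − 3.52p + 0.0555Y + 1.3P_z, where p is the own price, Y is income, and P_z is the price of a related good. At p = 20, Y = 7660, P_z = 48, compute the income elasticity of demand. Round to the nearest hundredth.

0.93

Evaluating quantity at (p, Y, P_z) gives x = 39.5 − 3.52(20) + 0.0555(7660) + 1.3(48) = 39.5 − 70.4 + 425.13 + 62.4 = 456.63.
∂x/∂Y = +0.0555, so E_I = 0.0555·(7660/456.63) ≈ 0.93.
E_I ∈ (0,1): normal good (necessity).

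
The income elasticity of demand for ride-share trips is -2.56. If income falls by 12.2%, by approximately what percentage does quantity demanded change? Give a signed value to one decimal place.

31.2

%ΔQ ≈ E × %ΔI = (-2.56) × (-12.2%) ≈ 31.2%.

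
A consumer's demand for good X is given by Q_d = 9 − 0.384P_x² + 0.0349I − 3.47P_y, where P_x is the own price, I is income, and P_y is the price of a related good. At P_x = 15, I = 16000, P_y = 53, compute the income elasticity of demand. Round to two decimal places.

1.88

First evaluate Q_d: 9 − 0.384(15)² + 0.0349(16000) − 3.47(53) = 9 − 86.4 + 558.4 − 183.91 = 297.09.
∂Q_d/∂I = +0.0349, so E_I = 0.0349·(16000/297.09) ≈ 1.88.
E_I > 1: normal good (luxury).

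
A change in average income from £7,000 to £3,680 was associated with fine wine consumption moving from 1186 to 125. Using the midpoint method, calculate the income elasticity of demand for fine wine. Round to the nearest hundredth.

2.60

%ΔQ = (125 − 1186)/[(1186+125)/2] = -1061/655.5 ≈ -1.6186.
%ΔI = (3,680 − 7,000)/[(7,000+3,680)/2] = -3320/5340 ≈ -0.6217.
E_I = %ΔQ/%ΔI ≈ 2.60.
E_I > 1: normal good (luxury).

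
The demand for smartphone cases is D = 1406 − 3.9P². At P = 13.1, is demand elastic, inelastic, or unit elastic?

At P = 13.1, D = 736.721.
dD/dP = −2·3.9·P = −102.18.
Point elasticity E = (dD/dP)·(P/D) = -102.18 × 13.1/736.721 ≈ -1.817.
|E| ≈ 1.817 > 1, so demand is elastic.

elastic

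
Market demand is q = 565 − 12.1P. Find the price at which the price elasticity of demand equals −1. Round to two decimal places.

23.35

For linear demand q = a − bP, E = −bP/(a − bP). |E| = 1 ⇒ bP = a − bP ⇒ P = a/(2b).
P = 565/(2·12.1) ≈ 23.35.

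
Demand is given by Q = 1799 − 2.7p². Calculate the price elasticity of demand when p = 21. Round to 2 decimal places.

-3.91

At p = 21, Q = 608.3.
dQ/dp = −2·2.7·p = −113.4.
Point elasticity E = (dQ/dp)·(p/Q) = -113.4 × 21/608.3 ≈ -3.91.
|E| > 1, so demand is elastic at this price.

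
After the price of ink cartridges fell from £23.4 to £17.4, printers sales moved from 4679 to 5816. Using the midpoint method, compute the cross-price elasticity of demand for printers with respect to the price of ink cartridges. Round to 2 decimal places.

%ΔQ_x = (5816 − 4679)/[(4679+5816)/2] = 1137/5247.5 ≈ 0.2167.
%ΔP_y = (17.4 − 23.4)/[(23.4+17.4)/2] ≈ -0.2941.
E_xy = 0.2167/-0.2941 ≈ -0.74.
E_xy < 0, so printers and ink cartridges are complements.

-0.74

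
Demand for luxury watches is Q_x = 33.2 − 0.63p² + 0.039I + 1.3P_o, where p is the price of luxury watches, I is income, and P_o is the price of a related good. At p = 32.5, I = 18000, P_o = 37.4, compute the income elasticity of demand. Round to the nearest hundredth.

At the given point, Q_x = 33.2 − 0.63(32.5)² + 0.039(18000) + 1.3(37.4) = 33.2 − 665.4375 + 702 + 48.62 = 118.3825.
∂Q_x/∂I = +0.039, so E_I = 0.039·(18000/118.3825) ≈ 5.93.
E_I > 1: normal good (luxury).

5.93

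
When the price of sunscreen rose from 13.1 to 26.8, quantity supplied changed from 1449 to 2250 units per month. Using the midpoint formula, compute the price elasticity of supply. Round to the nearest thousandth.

0.631

%Δq = (2250 − 1449)/[(1449 + 2250)/2] = 801/1849.5 ≈ 0.4331.
%Δp = (26.8 − 13.1)/[(13.1 + 26.8)/2] = 13.7/19.95 ≈ 0.6867.
Arc elasticity E = %Δq/%Δp ≈ 0.4331/0.6867 ≈ 0.631.
|E| < 1: supply is inelastic over this range.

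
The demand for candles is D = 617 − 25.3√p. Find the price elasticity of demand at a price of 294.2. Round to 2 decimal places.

-1.19

At p = 294.2, D = 183.0478.
dD/dp = −25.3/(2√p) = −25.3/(2·17.1523).
Point elasticity E = (dD/dp)·(p/D) = -0.7375 × 294.2/183.0478 ≈ -1.19.
|E| > 1, so demand is elastic at this price.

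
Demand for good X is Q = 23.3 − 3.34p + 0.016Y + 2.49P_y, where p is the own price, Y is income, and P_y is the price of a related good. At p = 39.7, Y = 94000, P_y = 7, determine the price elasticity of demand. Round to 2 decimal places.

-0.09

Evaluating quantity at (p, Y, P_y) gives Q = 23.3 − 3.34(39.7) + 0.016(94000) + 2.49(7) = 23.3 − 132.598 + 1504 + 17.43 = 1412.132.
∂Q/∂p = −3.34, so E_p = (−3.34)·(39.7/1412.132) ≈ -0.09.
|E_p| < 1: demand is inelastic.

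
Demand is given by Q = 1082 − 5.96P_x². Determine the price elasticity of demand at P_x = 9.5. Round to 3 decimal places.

At P_x = 9.5, Q = 544.11.
dQ/dP_x = −2·5.96·P_x = −113.24.
Point elasticity E = (dQ/dP_x)·(P_x/Q) = -113.24 × 9.5/544.11 ≈ -1.977.
|E| > 1, so demand is elastic at this price.

-1.977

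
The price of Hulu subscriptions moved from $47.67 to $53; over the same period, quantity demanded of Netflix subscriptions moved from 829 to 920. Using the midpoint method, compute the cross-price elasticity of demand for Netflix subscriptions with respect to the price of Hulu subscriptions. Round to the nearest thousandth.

0.983

%ΔQ_x = (920 − 829)/[(829+920)/2] = 91/874.5 ≈ 0.1041.
%ΔP_y = (53 − 47.67)/[(47.67+53)/2] ≈ 0.1059.
E_xy = 0.1041/0.1059 ≈ 0.983.
E_xy > 0, so Netflix subscriptions and Hulu subscriptions are substitutes.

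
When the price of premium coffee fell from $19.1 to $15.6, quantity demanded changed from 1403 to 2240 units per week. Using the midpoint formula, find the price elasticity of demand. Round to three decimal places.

-2.278

%ΔQ = (2240 − 1403)/[(1403 + 2240)/2] = 837/1821.5 ≈ 0.4595.
%Δp = (15.6 − 19.1)/[(19.1 + 15.6)/2] = -3.5/17.35 ≈ -0.2017.
Arc elasticity E = %ΔQ/%Δp ≈ 0.4595/-0.2017 ≈ -2.278.
|E| > 1: demand is elastic over this range.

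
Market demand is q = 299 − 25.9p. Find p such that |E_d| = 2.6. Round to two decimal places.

Set −bp/(a − bp) = −2.6 ⇒ bp = 2.6(a − bp) ⇒ bp(1+2.6) = 2.6·a.
p = 2.6·299/(25.9·3.6) ≈ 8.34.

8.34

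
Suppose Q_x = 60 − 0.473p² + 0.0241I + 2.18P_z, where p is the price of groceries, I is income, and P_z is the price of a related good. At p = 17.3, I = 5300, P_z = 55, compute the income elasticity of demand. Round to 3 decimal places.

0.769

First evaluate Q_x: 60 − 0.473(17.3)² + 0.0241(5300) + 2.18(55) = 60 − 141.5642 + 127.73 + 119.9 = 166.0658.
∂Q_x/∂I = +0.0241, so E_I = 0.0241·(5300/166.0658) ≈ 0.769.
E_I ∈ (0,1): normal good (necessity).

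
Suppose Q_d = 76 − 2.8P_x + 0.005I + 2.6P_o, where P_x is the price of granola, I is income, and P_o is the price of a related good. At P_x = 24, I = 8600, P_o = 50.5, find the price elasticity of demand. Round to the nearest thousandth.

At the given point, Q_d = 76 − 2.8(24) + 0.005(8600) + 2.6(50.5) = 76 − 67.2 + 43 + 131.3 = 183.1.
∂Q_d/∂P_x = −2.8, so E_p = (−2.8)·(24/183.1) ≈ -0.367.
|E_p| < 1: demand is inelastic.

-0.367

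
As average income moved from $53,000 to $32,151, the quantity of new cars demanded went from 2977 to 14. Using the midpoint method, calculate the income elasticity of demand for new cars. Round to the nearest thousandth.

%ΔQ = (14 − 2977)/[(2977+14)/2] = -2963/1495.5 ≈ -1.9813.
%ΔM = (32,151 − 53,000)/[(53,000+32,151)/2] = -20849/42575.5 ≈ -0.4897.
E_I = %ΔQ/%ΔM ≈ 4.046.
E_I > 1: normal good (luxury).

4.046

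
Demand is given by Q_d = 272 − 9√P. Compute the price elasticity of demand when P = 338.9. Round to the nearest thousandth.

-0.779

At P = 338.9, Q_d = 106.3169.
dQ_d/dP = −9/(2√P) = −9/(2·18.4092).
Point elasticity E = (dQ_d/dP)·(P/Q_d) = -0.2444 × 338.9/106.3169 ≈ -0.779.
|E| < 1, so demand is inelastic at this price.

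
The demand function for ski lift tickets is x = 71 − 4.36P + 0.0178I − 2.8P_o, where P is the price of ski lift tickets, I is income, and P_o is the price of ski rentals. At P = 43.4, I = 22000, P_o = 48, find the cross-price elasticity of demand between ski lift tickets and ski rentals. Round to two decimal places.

First evaluate x: 71 − 4.36(43.4) + 0.0178(22000) − 2.8(48) = 71 − 189.224 + 391.6 − 134.4 = 138.976.
∂x/∂P_o = −2.8, so E_xy = -2.8·(48/138.976) ≈ -0.97.
E_xy < 0: the goods are complements.

-0.97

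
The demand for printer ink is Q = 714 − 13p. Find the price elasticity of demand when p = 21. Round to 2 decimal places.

-0.62

At p = 21, Q = 441.
dQ/dp = −13.
Point elasticity E = (dQ/dp)·(p/Q) = -13 × 21/441 ≈ -0.62.
|E| < 1, so demand is inelastic at this price.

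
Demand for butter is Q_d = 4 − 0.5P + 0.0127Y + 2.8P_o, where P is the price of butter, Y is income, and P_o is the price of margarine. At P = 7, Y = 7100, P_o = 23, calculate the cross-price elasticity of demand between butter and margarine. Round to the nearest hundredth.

At the given point, Q_d = 4 − 0.5(7) + 0.0127(7100) + 2.8(23) = 4 − 3.5 + 90.17 + 64.4 = 155.07.
∂Q_d/∂P_o = +2.8, so E_xy = 2.8·(23/155.07) ≈ 0.42.
E_xy > 0: the goods are substitutes.

0.42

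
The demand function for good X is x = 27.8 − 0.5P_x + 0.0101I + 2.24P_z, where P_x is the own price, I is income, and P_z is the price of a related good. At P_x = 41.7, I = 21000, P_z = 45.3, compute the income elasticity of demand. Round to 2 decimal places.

First evaluate x: 27.8 − 0.5(41.7) + 0.0101(21000) + 2.24(45.3) = 27.8 − 20.85 + 212.1 + 101.472 = 320.522.
∂x/∂I = +0.0101, so E_I = 0.0101·(21000/320.522) ≈ 0.66.
E_I ∈ (0,1): normal good (necessity).

0.66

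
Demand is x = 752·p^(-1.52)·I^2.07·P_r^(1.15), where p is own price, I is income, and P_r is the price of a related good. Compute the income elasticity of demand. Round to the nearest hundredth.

For a Cobb–Douglas (constant-elasticity) form x = A·I^α·…, the elasticity with respect to I equals the exponent α at every point.
Here the exponent on I is 2.07, so the income elasticity of demand is 2.07.

2.07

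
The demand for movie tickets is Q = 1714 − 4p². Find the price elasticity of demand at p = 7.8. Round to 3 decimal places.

At p = 7.8, Q = 1470.64.
dQ/dp = −2·4·p = −62.4.
Point elasticity E = (dQ/dp)·(p/Q) = -62.4 × 7.8/1470.64 ≈ -0.331.
|E| < 1, so demand is inelastic at this price.

-0.331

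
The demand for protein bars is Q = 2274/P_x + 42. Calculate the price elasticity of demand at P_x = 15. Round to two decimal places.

-0.78

At P_x = 15, Q = 193.6.
dQ/dP_x = −2274/P_x² = −10.1067.
Point elasticity E = (dQ/dP_x)·(P_x/Q) = -10.1067 × 15/193.6 ≈ -0.78.
|E| < 1, so demand is inelastic at this price.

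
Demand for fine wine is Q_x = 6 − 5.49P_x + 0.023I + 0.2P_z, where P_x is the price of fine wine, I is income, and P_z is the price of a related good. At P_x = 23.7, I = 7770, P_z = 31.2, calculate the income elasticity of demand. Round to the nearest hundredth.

At the given point, Q_x = 6 − 5.49(23.7) + 0.023(7770) + 0.2(31.2) = 6 − 130.113 + 178.71 + 6.24 = 60.837.
∂Q_x/∂I = +0.023, so E_I = 0.023·(7770/60.837) ≈ 2.94.
E_I > 1: normal good (luxury).

2.94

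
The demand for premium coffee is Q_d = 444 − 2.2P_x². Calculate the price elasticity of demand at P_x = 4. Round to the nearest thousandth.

At P_x = 4, Q_d = 408.8.
dQ_d/dP_x = −2·2.2·P_x = −17.6.
Point elasticity E = (dQ_d/dP_x)·(P_x/Q_d) = -17.6 × 4/408.8 ≈ -0.172.
|E| < 1, so demand is inelastic at this price.

-0.172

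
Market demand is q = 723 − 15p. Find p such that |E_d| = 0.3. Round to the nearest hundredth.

11.12

Set −bp/(a − bp) = −0.3 ⇒ bp = 0.3(a − bp) ⇒ bp(1+0.3) = 0.3·a.
p = 0.3·723/(15·1.3) ≈ 11.12.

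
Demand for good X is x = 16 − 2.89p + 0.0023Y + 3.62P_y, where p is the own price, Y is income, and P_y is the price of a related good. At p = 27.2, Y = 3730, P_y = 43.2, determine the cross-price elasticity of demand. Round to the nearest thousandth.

x = 16 − 2.89(27.2) + 0.0023(3730) + 3.62(43.2) = 16 − 78.608 + 8.579 + 156.384 = 102.355.
∂x/∂P_y = +3.62, so E_xy = 3.62·(43.2/102.355) ≈ 1.528.
E_xy > 0: the goods are substitutes.

1.528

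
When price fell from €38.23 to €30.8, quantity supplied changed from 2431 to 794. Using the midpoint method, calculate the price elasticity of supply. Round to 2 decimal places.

%ΔQ = (794 − 2431)/[(2431 + 794)/2] = -1637/1612.5 ≈ -1.0152.
%ΔP = (30.8 − 38.23)/[(38.23 + 30.8)/2] = -7.43/34.515 ≈ -0.2153.
Arc elasticity E = %ΔQ/%ΔP ≈ -1.0152/-0.2153 ≈ 4.72.
|E| > 1: supply is elastic over this range.

4.72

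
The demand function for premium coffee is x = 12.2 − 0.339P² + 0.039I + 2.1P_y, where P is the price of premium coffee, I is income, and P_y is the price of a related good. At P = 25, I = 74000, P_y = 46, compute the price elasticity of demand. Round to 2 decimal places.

-0.15

x = 12.2 − 0.339(25)² + 0.039(74000) + 2.1(46) = 12.2 − 211.875 + 2886 + 96.6 = 2782.925.
∂x/∂P = −2·0.339·P = -16.95, so E_p = -16.95·(25/2782.925) ≈ -0.15.
|E_p| < 1: demand is inelastic.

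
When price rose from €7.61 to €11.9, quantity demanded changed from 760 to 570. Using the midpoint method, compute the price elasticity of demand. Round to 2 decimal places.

-0.65

%Δq = (570 − 760)/[(760 + 570)/2] = -190/665 ≈ -0.2857.
%ΔP = (11.9 − 7.61)/[(7.61 + 11.9)/2] = 4.29/9.755 ≈ 0.4398.
Arc elasticity E = %Δq/%ΔP ≈ -0.2857/0.4398 ≈ -0.65.
|E| < 1: demand is inelastic over this range.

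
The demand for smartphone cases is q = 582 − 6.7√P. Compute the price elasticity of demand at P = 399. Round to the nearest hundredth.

At P = 399, q = 448.1676.
dq/dP = −6.7/(2√P) = −6.7/(2·19.975).
Point elasticity E = (dq/dP)·(P/q) = -0.1677 × 399/448.1676 ≈ -0.15.
|E| < 1, so demand is inelastic at this price.

-0.15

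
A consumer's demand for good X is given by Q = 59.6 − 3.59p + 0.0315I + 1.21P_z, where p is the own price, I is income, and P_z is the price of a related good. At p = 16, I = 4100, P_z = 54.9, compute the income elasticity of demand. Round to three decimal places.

At the given point, Q = 59.6 − 3.59(16) + 0.0315(4100) + 1.21(54.9) = 59.6 − 57.44 + 129.15 + 66.429 = 197.739.
∂Q/∂I = +0.0315, so E_I = 0.0315·(4100/197.739) ≈ 0.653.
E_I ∈ (0,1): normal good (necessity).

0.653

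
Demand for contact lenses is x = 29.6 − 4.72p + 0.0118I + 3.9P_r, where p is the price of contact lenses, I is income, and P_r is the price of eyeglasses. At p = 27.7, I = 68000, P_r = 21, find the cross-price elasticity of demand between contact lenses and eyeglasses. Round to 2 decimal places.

x = 29.6 − 4.72(27.7) + 0.0118(68000) + 3.9(21) = 29.6 − 130.744 + 802.4 + 81.9 = 783.156.
∂x/∂P_r = +3.9, so E_xy = 3.9·(21/783.156) ≈ 0.10.
E_xy > 0: the goods are substitutes.

0.10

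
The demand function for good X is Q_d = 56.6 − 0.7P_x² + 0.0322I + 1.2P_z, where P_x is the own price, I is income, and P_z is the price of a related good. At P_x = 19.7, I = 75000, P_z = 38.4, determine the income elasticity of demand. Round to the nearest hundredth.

1.08

At the given point, Q_d = 56.6 − 0.7(19.7)² + 0.0322(75000) + 1.2(38.4) = 56.6 − 271.663 + 2415 + 46.08 = 2246.017.
∂Q_d/∂I = +0.0322, so E_I = 0.0322·(75000/2246.017) ≈ 1.08.
E_I > 1: normal good (luxury).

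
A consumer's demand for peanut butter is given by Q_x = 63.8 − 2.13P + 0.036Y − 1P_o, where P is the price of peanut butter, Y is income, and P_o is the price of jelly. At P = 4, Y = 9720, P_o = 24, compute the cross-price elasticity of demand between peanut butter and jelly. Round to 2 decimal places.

-0.06

At the given point, Q_x = 63.8 − 2.13(4) + 0.036(9720) − 1(24) = 63.8 − 8.52 + 349.92 − 24 = 381.2.
∂Q_x/∂P_o = −1, so E_xy = -1·(24/381.2) ≈ -0.06.
E_xy < 0: the goods are complements.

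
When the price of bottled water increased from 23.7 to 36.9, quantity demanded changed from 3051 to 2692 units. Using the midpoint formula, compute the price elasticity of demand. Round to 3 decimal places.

-0.287

%Δq = (2692 − 3051)/[(3051 + 2692)/2] = -359/2871.5 ≈ -0.1250.
%Δp = (36.9 − 23.7)/[(23.7 + 36.9)/2] = 13.2/30.3 ≈ 0.4356.
Arc elasticity E = %Δq/%Δp ≈ -0.1250/0.4356 ≈ -0.287.
|E| < 1: demand is inelastic over this range.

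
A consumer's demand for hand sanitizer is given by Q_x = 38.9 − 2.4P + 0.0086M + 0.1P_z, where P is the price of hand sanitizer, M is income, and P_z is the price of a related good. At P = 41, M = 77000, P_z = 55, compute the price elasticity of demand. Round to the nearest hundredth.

-0.16

Substituting, Q_x = 38.9 − 2.4(41) + 0.0086(77000) + 0.1(55) = 38.9 − 98.4 + 662.2 + 5.5 = 608.2.
∂Q_x/∂P = −2.4, so E_p = (−2.4)·(41/608.2) ≈ -0.16.
|E_p| < 1: demand is inelastic.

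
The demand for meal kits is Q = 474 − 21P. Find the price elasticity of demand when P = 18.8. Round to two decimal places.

At P = 18.8, Q = 79.2.
dQ/dP = −21.
Point elasticity E = (dQ/dP)·(P/Q) = -21 × 18.8/79.2 ≈ -4.98.
|E| > 1, so demand is elastic at this price.

-4.98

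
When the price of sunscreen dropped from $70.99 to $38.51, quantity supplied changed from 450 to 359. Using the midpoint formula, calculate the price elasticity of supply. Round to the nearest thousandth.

%ΔQ = (359 − 450)/[(450 + 359)/2] = -91/404.5 ≈ -0.2250.
%ΔP = (38.51 − 70.99)/[(70.99 + 38.51)/2] = -32.48/54.75 ≈ -0.5932.
Arc elasticity E = %ΔQ/%ΔP ≈ -0.2250/-0.5932 ≈ 0.379.
|E| < 1: supply is inelastic over this range.

0.379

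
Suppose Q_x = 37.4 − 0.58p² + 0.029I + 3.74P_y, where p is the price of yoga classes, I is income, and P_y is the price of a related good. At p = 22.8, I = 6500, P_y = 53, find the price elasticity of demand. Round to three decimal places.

Q_x = 37.4 − 0.58(22.8)² + 0.029(6500) + 3.74(53) = 37.4 − 301.5072 + 188.5 + 198.22 = 122.6128.
∂Q_x/∂p = −2·0.58·p = -26.448, so E_p = -26.448·(22.8/122.6128) ≈ -4.918.
|E_p| > 1: demand is elastic.

-4.918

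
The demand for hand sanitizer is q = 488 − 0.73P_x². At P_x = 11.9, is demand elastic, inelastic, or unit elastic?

inelastic

At P_x = 11.9, q = 384.6247.
dq/dP_x = −2·0.73·P_x = −17.374.
Point elasticity E = (dq/dP_x)·(P_x/q) = -17.374 × 11.9/384.6247 ≈ -0.538.
|E| ≈ 0.538 < 1, so demand is inelastic.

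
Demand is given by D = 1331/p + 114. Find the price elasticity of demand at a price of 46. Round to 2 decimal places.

At p = 46, D = 142.9348.
dD/dp = −1331/p² = −0.629.
Point elasticity E = (dD/dp)·(p/D) = -0.629 × 46/142.9348 ≈ -0.20.
|E| < 1, so demand is inelastic at this price.

-0.20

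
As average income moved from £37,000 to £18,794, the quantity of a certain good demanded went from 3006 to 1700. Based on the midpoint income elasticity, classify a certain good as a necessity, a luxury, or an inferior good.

necessity

%ΔQ = (1700 − 3006)/[(3006+1700)/2] = -1306/2353 ≈ -0.5550.
%ΔM = (18,794 − 37,000)/[(37,000+18,794)/2] = -18206/27897 ≈ -0.6526.
E_I = %ΔQ/%ΔM ≈ 0.850.
E_I ∈ (0,1): normal good (necessity).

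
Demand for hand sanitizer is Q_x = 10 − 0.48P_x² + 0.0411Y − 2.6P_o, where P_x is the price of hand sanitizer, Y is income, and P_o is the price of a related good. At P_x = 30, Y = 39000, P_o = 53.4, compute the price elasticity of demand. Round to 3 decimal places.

First evaluate Q_x: 10 − 0.48(30)² + 0.0411(39000) − 2.6(53.4) = 10 − 432 + 1602.9 − 138.84 = 1042.06.
∂Q_x/∂P_x = −2·0.48·P_x = -28.8, so E_p = -28.8·(30/1042.06) ≈ -0.829.
|E_p| < 1: demand is inelastic.

-0.829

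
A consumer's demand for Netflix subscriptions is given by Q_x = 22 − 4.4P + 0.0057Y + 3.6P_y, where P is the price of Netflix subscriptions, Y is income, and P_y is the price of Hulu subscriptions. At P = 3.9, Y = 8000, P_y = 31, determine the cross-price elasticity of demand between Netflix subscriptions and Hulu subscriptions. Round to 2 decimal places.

0.69

Substituting, Q_x = 22 − 4.4(3.9) + 0.0057(8000) + 3.6(31) = 22 − 17.16 + 45.6 + 111.6 = 162.04.
∂Q_x/∂P_y = +3.6, so E_xy = 3.6·(31/162.04) ≈ 0.69.
E_xy > 0: the goods are substitutes.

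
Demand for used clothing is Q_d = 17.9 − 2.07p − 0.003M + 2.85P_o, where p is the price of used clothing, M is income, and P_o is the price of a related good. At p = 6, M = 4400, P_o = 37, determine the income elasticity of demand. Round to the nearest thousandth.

-0.135

Evaluating quantity at (p, M, P_o) gives Q_d = 17.9 − 2.07(6) − 0.003(4400) + 2.85(37) = 17.9 − 12.42 − 13.2 + 105.45 = 97.73.
∂Q_d/∂M = −0.003, so E_I = -0.003·(4400/97.73) ≈ -0.135.
E_I < 0: inferior good.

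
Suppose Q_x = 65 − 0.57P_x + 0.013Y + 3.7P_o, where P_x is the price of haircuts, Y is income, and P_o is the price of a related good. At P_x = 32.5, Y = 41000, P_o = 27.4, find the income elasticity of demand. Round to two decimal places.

Substituting, Q_x = 65 − 0.57(32.5) + 0.013(41000) + 3.7(27.4) = 65 − 18.525 + 533 + 101.38 = 680.855.
∂Q_x/∂Y = +0.013, so E_I = 0.013·(41000/680.855) ≈ 0.78.
E_I ∈ (0,1): normal good (necessity).

0.78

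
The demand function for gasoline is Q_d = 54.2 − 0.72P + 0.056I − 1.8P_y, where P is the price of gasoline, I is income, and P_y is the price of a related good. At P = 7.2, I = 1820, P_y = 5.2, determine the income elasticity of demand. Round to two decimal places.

0.72

First evaluate Q_d: 54.2 − 0.72(7.2) + 0.056(1820) − 1.8(5.2) = 54.2 − 5.184 + 101.92 − 9.36 = 141.576.
∂Q_d/∂I = +0.056, so E_I = 0.056·(1820/141.576) ≈ 0.72.
E_I ∈ (0,1): normal good (necessity).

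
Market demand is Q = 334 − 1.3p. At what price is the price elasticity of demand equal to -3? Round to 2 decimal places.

Set −bp/(a − bp) = −3 ⇒ bp = 3(a − bp) ⇒ bp(1+3) = 3·a.
p = 3·334/(1.3·4) ≈ 192.69.

192.69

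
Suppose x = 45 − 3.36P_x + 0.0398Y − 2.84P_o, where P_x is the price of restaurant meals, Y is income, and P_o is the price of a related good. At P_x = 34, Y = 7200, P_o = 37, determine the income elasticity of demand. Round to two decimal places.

Evaluating quantity at (P_x, Y, P_o) gives x = 45 − 3.36(34) + 0.0398(7200) − 2.84(37) = 45 − 114.24 + 286.56 − 105.08 = 112.24.
∂x/∂Y = +0.0398, so E_I = 0.0398·(7200/112.24) ≈ 2.55.
E_I > 1: normal good (luxury).

2.55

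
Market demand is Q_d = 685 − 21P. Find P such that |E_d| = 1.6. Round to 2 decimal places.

Set −bP/(a − bP) = −1.6 ⇒ bP = 1.6(a − bP) ⇒ bP(1+1.6) = 1.6·a.
P = 1.6·685/(21·2.6) ≈ 20.07.

20.07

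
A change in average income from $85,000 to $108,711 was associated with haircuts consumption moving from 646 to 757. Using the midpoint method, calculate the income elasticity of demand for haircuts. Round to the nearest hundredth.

%ΔQ = (757 − 646)/[(646+757)/2] = 111/701.5 ≈ 0.1582.
%ΔI = (108,711 − 85,000)/[(85,000+108,711)/2] = 23711/96855.5 ≈ 0.2448.
E_I = %ΔQ/%ΔI ≈ 0.65.
E_I ∈ (0,1): normal good (necessity).

0.65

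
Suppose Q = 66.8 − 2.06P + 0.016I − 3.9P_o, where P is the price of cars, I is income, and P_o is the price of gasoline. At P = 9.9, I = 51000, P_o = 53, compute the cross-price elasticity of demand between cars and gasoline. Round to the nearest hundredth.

Substituting, Q = 66.8 − 2.06(9.9) + 0.016(51000) − 3.9(53) = 66.8 − 20.394 + 816 − 206.7 = 655.706.
∂Q/∂P_o = −3.9, so E_xy = -3.9·(53/655.706) ≈ -0.32.
E_xy < 0: the goods are complements.

-0.32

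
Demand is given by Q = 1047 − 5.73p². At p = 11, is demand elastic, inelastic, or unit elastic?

elastic

At p = 11, Q = 353.67.
dQ/dp = −2·5.73·p = −126.06.
Point elasticity E = (dQ/dp)·(p/Q) = -126.06 × 11/353.67 ≈ -3.921.
|E| ≈ 3.921 > 1, so demand is elastic.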